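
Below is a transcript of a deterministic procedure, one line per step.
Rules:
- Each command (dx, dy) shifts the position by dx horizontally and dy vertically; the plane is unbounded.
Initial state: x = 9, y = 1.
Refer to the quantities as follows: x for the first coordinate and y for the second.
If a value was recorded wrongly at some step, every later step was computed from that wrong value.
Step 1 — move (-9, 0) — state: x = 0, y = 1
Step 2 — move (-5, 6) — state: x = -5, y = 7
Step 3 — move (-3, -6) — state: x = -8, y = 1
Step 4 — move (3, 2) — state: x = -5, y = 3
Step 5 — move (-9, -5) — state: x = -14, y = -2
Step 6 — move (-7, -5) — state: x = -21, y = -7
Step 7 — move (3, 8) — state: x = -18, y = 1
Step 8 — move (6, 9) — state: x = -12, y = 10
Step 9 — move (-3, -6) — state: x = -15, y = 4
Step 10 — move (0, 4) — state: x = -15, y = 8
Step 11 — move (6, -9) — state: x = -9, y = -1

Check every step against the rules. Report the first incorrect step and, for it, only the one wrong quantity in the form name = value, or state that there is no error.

Step 1: x = 9 + (-9) = 0, y = 1 + (0) = 1 — no discrepancy.
Step 2: x = 0 + (-5) = -5, y = 1 + (6) = 7 — matches.
Step 3: x = -5 + (-3) = -8, y = 7 + (-6) = 1 — same as recorded.
Step 4: x = -8 + (3) = -5, y = 1 + (2) = 3 — same as recorded.
Step 5: x = -5 + (-9) = -14, y = 3 + (-5) = -2 — agrees with the transcript.
Step 6: x = -14 + (-7) = -21, y = -2 + (-5) = -7 — confirmed correct.
Step 7: x = -21 + (3) = -18, y = -7 + (8) = 1 — no discrepancy.
Step 8: x = -18 + (6) = -12, y = 1 + (9) = 10 — in agreement.
Step 9: x = -12 + (-3) = -15, y = 10 + (-6) = 4 — confirmed correct.
Step 10: x = -15 + (0) = -15, y = 4 + (4) = 8 — consistent with the transcript.
Step 11: x = -15 + (6) = -9, y = 8 + (-9) = -1 — exactly as logged.
All steps check out; nothing to correct.

no error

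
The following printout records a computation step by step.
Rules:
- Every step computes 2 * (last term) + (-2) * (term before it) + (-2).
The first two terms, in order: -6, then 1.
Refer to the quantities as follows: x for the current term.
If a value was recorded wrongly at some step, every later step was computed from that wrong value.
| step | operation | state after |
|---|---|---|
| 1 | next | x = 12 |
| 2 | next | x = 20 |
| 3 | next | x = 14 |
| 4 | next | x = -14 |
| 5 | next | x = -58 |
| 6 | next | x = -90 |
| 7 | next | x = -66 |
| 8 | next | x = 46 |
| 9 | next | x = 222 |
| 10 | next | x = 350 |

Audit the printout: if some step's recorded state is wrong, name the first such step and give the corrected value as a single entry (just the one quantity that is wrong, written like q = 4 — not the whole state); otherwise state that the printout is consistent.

no error

step 1: x = 2*(1) + (-2)*(-6) + (-2) = 12 -> no discrepancy
step 2: x = 2*(12) + (-2)*(1) + (-2) = 20 -> agrees with the printout
step 3: x = 2*(20) + (-2)*(12) + (-2) = 14 -> consistent with the printout
step 4: x = 2*(14) + (-2)*(20) + (-2) = -14 -> verified
step 5: x = 2*(-14) + (-2)*(14) + (-2) = -58 -> in agreement
step 6: x = 2*(-58) + (-2)*(-14) + (-2) = -90 -> same as recorded
step 7: x = 2*(-90) + (-2)*(-58) + (-2) = -66 -> same as recorded
step 8: x = 2*(-66) + (-2)*(-90) + (-2) = 46 -> in agreement
step 9: x = 2*(46) + (-2)*(-66) + (-2) = 222 -> same as recorded
step 10: x = 2*(222) + (-2)*(46) + (-2) = 350 -> same as recorded
All entries verified; no error found.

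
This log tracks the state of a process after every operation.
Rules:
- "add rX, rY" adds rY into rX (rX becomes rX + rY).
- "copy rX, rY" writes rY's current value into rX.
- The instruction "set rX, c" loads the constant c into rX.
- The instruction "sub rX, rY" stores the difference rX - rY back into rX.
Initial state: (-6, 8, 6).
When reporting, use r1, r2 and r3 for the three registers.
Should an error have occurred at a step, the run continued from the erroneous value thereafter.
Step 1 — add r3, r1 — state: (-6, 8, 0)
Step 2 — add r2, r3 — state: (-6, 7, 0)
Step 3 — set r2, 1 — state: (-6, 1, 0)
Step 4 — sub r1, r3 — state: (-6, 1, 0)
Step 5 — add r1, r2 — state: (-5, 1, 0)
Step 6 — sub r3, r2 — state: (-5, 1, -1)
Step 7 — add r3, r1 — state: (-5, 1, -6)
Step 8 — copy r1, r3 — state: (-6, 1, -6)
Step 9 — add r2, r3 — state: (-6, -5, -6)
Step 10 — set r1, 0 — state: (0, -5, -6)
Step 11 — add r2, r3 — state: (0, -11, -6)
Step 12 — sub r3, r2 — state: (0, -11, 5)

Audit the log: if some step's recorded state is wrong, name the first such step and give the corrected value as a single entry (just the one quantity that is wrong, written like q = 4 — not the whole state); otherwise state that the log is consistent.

Recomputing the run from the initial state:
step 1: r1 = -6, r2 = 8, r3 = 0
step 2: r1 = -6, r2 = 8, r3 = 0
step 3: r1 = -6, r2 = 1, r3 = 0
step 4: r1 = -6, r2 = 1, r3 = 0
step 5: r1 = -5, r2 = 1, r3 = 0
step 6: r1 = -5, r2 = 1, r3 = -1
step 7: r1 = -5, r2 = 1, r3 = -6
step 8: r1 = -6, r2 = 1, r3 = -6
step 9: r1 = -6, r2 = -5, r3 = -6
step 10: r1 = 0, r2 = -5, r3 = -6
step 11: r1 = 0, r2 = -11, r3 = -6
step 12: r1 = 0, r2 = -11, r3 = 5
The first disagreement with the log is at step 2, where the value should be r2 = 8.

step 2, r2 = 8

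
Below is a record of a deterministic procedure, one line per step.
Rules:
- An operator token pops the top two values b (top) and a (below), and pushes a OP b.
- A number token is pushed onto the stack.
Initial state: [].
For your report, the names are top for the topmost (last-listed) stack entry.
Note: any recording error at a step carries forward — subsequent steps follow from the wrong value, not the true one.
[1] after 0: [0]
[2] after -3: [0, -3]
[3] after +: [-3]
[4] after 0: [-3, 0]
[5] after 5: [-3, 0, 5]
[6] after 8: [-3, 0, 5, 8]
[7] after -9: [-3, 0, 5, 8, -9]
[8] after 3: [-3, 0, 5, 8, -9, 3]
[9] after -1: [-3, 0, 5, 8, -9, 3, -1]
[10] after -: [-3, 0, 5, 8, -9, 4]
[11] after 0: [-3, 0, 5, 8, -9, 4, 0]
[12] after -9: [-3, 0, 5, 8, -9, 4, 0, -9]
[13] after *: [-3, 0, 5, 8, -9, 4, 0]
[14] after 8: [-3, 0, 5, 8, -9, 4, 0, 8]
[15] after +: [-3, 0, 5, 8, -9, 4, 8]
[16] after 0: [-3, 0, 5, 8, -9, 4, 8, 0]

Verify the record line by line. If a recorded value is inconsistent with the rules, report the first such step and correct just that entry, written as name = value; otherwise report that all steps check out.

no error

Recomputing the run from the initial state:
step 1: [0]
step 2: [0, -3]
step 3: [-3]
step 4: [-3, 0]
step 5: [-3, 0, 5]
step 6: [-3, 0, 5, 8]
step 7: [-3, 0, 5, 8, -9]
step 8: [-3, 0, 5, 8, -9, 3]
step 9: [-3, 0, 5, 8, -9, 3, -1]
step 10: [-3, 0, 5, 8, -9, 4]
step 11: [-3, 0, 5, 8, -9, 4, 0]
step 12: [-3, 0, 5, 8, -9, 4, 0, -9]
step 13: [-3, 0, 5, 8, -9, 4, 0]
step 14: [-3, 0, 5, 8, -9, 4, 0, 8]
step 15: [-3, 0, 5, 8, -9, 4, 8]
step 16: [-3, 0, 5, 8, -9, 4, 8, 0]
This matches the record at every step.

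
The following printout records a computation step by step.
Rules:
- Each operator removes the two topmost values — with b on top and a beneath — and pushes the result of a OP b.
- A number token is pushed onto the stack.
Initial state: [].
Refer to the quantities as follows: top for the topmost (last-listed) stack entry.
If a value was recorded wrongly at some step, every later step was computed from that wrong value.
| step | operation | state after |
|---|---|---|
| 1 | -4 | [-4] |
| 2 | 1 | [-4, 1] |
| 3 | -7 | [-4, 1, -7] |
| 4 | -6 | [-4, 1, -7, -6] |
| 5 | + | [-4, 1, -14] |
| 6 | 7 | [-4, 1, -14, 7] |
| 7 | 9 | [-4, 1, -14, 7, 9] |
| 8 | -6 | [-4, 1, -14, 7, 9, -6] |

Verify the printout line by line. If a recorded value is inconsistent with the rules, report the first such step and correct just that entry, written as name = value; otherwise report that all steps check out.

step 1: push -4: top = -4 -> agrees with the printout
step 2: push 1: top = 1 -> verified
step 3: push -7: top = -7 -> confirmed correct
step 4: push -6: top = -6 -> confirmed correct
step 5: -7 + -6 = -13 -> not what was recorded
That makes step 5 the first incorrect line — top = -13 is what it should show.

step 5, top = -13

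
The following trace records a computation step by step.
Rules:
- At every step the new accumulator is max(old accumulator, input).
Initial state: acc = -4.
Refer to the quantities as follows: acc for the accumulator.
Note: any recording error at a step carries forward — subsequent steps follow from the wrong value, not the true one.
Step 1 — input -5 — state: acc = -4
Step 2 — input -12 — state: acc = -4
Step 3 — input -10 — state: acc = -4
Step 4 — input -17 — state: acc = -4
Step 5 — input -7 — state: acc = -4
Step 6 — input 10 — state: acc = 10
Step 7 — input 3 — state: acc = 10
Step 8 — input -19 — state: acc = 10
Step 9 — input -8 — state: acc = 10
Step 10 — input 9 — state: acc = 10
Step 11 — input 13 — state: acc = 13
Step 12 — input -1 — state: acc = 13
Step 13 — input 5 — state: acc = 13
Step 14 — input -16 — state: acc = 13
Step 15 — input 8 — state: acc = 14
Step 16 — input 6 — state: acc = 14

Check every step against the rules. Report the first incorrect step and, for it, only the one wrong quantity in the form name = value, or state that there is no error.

Step 1: acc = max(-4, -5) = -4 — matches.
Step 2: acc = max(-4, -12) = -4 — exactly as logged.
Step 3: acc = max(-4, -10) = -4 — checks out.
Step 4: acc = max(-4, -17) = -4 — matches.
Step 5: acc = max(-4, -7) = -4 — same as recorded.
Step 6: acc = max(-4, 10) = 10 — same as recorded.
Step 7: acc = max(10, 3) = 10 — no discrepancy.
Step 8: acc = max(10, -19) = 10 — matches.
Step 9: acc = max(10, -8) = 10 — consistent with the trace.
Step 10: acc = max(10, 9) = 10 — no discrepancy.
Step 11: acc = max(10, 13) = 13 — matches.
Step 12: acc = max(13, -1) = 13 — matches.
Step 13: acc = max(13, 5) = 13 — consistent with the trace.
Step 14: acc = max(13, -16) = 13 — in agreement.
Step 15: acc = max(13, 8) = 13 — the entry is off here.
Conclusion: step 15 carries the first error; the entry should be acc = 13.

step 15, acc = 13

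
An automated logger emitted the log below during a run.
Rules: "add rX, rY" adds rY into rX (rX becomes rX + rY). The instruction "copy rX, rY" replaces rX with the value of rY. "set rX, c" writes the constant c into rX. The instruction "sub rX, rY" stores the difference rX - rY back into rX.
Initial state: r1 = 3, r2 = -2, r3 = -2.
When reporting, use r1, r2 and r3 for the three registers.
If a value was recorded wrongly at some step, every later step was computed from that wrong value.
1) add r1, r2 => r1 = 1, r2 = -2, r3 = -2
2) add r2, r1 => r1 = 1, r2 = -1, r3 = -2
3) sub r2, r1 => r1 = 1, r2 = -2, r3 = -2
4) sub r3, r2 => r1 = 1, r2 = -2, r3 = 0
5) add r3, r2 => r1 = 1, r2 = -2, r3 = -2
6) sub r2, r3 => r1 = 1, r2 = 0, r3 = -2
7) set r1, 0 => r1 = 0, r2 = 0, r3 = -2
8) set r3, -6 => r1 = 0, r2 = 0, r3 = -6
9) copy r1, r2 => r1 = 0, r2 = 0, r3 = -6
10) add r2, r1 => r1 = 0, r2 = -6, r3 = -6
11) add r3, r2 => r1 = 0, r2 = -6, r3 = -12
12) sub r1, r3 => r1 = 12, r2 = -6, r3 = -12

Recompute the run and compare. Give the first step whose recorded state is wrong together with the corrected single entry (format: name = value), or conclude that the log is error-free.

step 10, r2 = 0

Step 1: r1 = 3 + -2 = 1 — no discrepancy.
Step 2: r2 = -2 + 1 = -1 — in agreement.
Step 3: r2 = -1 - 1 = -2 — matches.
Step 4: r3 = -2 - -2 = 0 — checks out.
Step 5: r3 = 0 + -2 = -2 — no discrepancy.
Step 6: r2 = -2 - -2 = 0 — in agreement.
Step 7: r1 = 0 — exactly as logged.
Step 8: r3 = -6 — checks out.
Step 9: r1 = 0 — verified.
Step 10: r2 = 0 + 0 = 0 — the entry is off here.
Conclusion: step 10 carries the first error; the entry should be r2 = 0.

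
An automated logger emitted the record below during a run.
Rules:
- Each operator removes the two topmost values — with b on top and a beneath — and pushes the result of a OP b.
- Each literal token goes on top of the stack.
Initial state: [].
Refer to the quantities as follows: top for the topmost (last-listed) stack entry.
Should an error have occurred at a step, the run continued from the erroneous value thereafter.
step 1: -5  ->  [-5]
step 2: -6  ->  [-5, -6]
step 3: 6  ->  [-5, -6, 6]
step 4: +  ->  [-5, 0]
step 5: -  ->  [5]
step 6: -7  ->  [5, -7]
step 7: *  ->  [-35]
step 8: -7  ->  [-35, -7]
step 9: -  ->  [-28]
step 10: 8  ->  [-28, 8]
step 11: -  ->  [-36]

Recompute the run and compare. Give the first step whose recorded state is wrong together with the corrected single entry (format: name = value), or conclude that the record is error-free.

step 5, top = -5

Recomputing the run from the initial state:
step 1: [-5]
step 2: [-5, -6]
step 3: [-5, -6, 6]
step 4: [-5, 0]
step 5: [-5]
step 6: [-5, -7]
step 7: [35]
step 8: [35, -7]
step 9: [42]
step 10: [42, 8]
step 11: [34]
The first disagreement with the record is at step 5, where the value should be top = -5.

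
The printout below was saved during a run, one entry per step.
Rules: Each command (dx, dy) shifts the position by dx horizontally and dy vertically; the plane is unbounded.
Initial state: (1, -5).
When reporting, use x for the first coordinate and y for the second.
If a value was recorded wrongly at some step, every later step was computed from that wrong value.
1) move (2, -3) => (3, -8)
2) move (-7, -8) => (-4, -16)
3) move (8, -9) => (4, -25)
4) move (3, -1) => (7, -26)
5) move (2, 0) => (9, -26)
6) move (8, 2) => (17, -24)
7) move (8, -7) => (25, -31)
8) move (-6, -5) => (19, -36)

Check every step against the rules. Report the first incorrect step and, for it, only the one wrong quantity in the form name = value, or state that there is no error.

no error

step 1: x = 1 + (2) = 3, y = -5 + (-3) = -8 -> checks out
step 2: x = 3 + (-7) = -4, y = -8 + (-8) = -16 -> matches
step 3: x = -4 + (8) = 4, y = -16 + (-9) = -25 -> matches
step 4: x = 4 + (3) = 7, y = -25 + (-1) = -26 -> verified
step 5: x = 7 + (2) = 9, y = -26 + (0) = -26 -> confirmed correct
step 6: x = 9 + (8) = 17, y = -26 + (2) = -24 -> consistent with the printout
step 7: x = 17 + (8) = 25, y = -24 + (-7) = -31 -> agrees with the printout
step 8: x = 25 + (-6) = 19, y = -31 + (-5) = -36 -> no discrepancy
The whole run recomputes cleanly — no discrepancies.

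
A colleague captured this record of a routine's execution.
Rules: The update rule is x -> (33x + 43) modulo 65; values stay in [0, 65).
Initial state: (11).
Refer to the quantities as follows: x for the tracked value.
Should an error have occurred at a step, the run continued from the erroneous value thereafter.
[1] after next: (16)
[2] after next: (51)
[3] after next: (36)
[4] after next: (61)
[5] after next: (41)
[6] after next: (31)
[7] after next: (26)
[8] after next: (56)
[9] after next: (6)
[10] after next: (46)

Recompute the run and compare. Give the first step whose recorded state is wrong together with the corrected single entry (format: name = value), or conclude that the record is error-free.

Step 1: x = (33*11 + 43) mod 65 = 16 — same as recorded.
Step 2: x = (33*16 + 43) mod 65 = 51 — matches.
Step 3: x = (33*51 + 43) mod 65 = 36 — exactly as logged.
Step 4: x = (33*36 + 43) mod 65 = 61 — checks out.
Step 5: x = (33*61 + 43) mod 65 = 41 — in agreement.
Step 6: x = (33*41 + 43) mod 65 = 31 — verified.
Step 7: x = (33*31 + 43) mod 65 = 26 — matches.
Step 8: x = (33*26 + 43) mod 65 = 56 — consistent with the record.
Step 9: x = (33*56 + 43) mod 65 = 6 — verified.
Step 10: x = (33*6 + 43) mod 65 = 46 — exactly as logged.
Nothing is out of place; the run is error-free.

no error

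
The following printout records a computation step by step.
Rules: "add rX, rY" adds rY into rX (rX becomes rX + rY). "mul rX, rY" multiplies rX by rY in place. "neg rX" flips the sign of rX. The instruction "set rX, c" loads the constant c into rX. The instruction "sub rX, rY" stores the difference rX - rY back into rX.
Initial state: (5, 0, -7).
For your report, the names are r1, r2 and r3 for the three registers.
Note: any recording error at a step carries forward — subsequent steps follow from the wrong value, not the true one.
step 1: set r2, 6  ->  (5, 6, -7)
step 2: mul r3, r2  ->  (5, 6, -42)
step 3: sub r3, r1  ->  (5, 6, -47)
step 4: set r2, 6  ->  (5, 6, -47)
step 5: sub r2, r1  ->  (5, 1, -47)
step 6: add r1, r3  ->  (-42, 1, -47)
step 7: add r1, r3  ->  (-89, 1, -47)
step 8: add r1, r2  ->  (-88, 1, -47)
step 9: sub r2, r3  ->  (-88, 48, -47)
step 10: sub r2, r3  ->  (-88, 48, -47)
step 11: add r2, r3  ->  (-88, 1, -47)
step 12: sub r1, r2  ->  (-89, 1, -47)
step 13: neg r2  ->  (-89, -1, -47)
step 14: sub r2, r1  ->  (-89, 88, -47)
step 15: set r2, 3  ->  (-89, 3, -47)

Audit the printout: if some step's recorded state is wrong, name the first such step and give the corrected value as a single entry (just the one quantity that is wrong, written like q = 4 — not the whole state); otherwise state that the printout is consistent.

step 10, r2 = 95

Recomputing the run from the initial state:
step 1: r1 = 5, r2 = 6, r3 = -7
step 2: r1 = 5, r2 = 6, r3 = -42
step 3: r1 = 5, r2 = 6, r3 = -47
step 4: r1 = 5, r2 = 6, r3 = -47
step 5: r1 = 5, r2 = 1, r3 = -47
step 6: r1 = -42, r2 = 1, r3 = -47
step 7: r1 = -89, r2 = 1, r3 = -47
step 8: r1 = -88, r2 = 1, r3 = -47
step 9: r1 = -88, r2 = 48, r3 = -47
step 10: r1 = -88, r2 = 95, r3 = -47
step 11: r1 = -88, r2 = 48, r3 = -47
step 12: r1 = -136, r2 = 48, r3 = -47
step 13: r1 = -136, r2 = -48, r3 = -47
step 14: r1 = -136, r2 = 88, r3 = -47
step 15: r1 = -136, r2 = 3, r3 = -47
The first disagreement with the printout is at step 10, where the value should be r2 = 95.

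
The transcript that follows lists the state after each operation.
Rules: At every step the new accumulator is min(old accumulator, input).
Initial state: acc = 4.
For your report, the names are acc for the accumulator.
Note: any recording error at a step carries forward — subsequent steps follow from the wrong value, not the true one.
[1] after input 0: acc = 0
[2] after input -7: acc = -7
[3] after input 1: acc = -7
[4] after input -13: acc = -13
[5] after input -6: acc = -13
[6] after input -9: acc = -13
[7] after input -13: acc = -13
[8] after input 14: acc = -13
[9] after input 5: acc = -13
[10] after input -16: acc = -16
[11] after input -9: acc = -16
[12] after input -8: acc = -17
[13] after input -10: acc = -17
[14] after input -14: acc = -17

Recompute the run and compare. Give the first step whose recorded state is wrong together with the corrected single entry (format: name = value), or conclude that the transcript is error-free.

step 12, acc = -16

step 1: acc = min(4, 0) = 0 -> matches
step 2: acc = min(0, -7) = -7 -> no discrepancy
step 3: acc = min(-7, 1) = -7 -> same as recorded
step 4: acc = min(-7, -13) = -13 -> exactly as logged
step 5: acc = min(-13, -6) = -13 -> same as recorded
step 6: acc = min(-13, -9) = -13 -> checks out
step 7: acc = min(-13, -13) = -13 -> exactly as logged
step 8: acc = min(-13, 14) = -13 -> in agreement
step 9: acc = min(-13, 5) = -13 -> consistent with the transcript
step 10: acc = min(-13, -16) = -16 -> exactly as logged
step 11: acc = min(-16, -9) = -16 -> confirmed correct
step 12: acc = min(-16, -8) = -16 -> the recorded entry deviates here
Step 12 is the first one off; corrected, acc = -16.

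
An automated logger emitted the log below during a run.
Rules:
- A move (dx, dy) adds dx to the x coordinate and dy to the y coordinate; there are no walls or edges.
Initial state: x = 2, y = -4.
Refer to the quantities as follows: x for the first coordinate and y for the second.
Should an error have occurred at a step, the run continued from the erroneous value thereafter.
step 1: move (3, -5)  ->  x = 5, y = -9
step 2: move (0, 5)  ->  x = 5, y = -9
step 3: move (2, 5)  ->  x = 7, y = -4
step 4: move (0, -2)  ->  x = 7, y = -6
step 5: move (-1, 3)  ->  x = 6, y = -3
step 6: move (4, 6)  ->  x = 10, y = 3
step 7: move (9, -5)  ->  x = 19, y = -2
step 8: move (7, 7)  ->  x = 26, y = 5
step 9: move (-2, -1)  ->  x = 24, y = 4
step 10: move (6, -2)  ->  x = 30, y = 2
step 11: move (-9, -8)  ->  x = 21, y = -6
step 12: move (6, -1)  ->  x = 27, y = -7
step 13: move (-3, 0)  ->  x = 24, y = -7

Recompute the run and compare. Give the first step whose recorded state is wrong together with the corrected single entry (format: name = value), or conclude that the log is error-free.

step 2, y = -4

Recomputing the run from the initial state:
step 1: x = 5, y = -9
step 2: x = 5, y = -4
step 3: x = 7, y = 1
step 4: x = 7, y = -1
step 5: x = 6, y = 2
step 6: x = 10, y = 8
step 7: x = 19, y = 3
step 8: x = 26, y = 10
step 9: x = 24, y = 9
step 10: x = 30, y = 7
step 11: x = 21, y = -1
step 12: x = 27, y = -2
step 13: x = 24, y = -2
The first disagreement with the log is at step 2, where the value should be y = -4.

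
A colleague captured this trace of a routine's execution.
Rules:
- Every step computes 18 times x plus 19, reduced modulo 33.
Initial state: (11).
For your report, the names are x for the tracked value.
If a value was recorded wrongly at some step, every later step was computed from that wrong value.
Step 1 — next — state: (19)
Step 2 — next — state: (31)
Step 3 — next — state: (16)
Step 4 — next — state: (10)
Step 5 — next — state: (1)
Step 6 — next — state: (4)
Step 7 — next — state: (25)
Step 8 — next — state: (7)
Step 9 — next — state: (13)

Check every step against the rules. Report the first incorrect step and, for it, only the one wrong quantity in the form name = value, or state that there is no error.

no error

Recomputing the run from the initial state:
step 1: x = 19
step 2: x = 31
step 3: x = 16
step 4: x = 10
step 5: x = 1
step 6: x = 4
step 7: x = 25
step 8: x = 7
step 9: x = 13
This matches the trace at every step.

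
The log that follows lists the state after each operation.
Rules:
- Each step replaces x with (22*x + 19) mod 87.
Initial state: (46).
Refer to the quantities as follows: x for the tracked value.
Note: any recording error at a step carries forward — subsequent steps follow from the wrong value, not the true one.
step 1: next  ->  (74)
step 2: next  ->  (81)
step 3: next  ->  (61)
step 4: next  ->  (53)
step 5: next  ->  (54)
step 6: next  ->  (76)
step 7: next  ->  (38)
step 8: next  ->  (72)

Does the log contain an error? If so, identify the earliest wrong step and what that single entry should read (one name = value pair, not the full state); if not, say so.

step 4, x = 56

step 1: x = (22*46 + 19) mod 87 = 74 -> verified
step 2: x = (22*74 + 19) mod 87 = 81 -> no discrepancy
step 3: x = (22*81 + 19) mod 87 = 61 -> matches
step 4: x = (22*61 + 19) mod 87 = 56 -> the log has a different value
Conclusion: step 4 carries the first error; the entry should be x = 56.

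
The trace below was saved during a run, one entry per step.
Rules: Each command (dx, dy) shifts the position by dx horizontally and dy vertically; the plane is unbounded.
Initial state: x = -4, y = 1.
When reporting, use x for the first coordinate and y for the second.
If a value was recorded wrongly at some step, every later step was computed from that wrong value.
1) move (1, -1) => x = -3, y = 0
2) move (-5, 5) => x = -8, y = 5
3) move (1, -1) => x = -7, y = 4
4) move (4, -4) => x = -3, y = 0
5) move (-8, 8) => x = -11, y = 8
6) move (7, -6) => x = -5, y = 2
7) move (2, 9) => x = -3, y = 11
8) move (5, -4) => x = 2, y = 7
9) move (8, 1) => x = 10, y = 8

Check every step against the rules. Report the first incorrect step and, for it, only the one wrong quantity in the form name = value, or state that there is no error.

1. x = -4 + (1) = -3, y = 1 + (-1) = 0 (confirmed correct)
2. x = -3 + (-5) = -8, y = 0 + (5) = 5 (consistent with the trace)
3. x = -8 + (1) = -7, y = 5 + (-1) = 4 (verified)
4. x = -7 + (4) = -3, y = 4 + (-4) = 0 (consistent with the trace)
5. x = -3 + (-8) = -11, y = 0 + (8) = 8 (consistent with the trace)
6. x = -11 + (7) = -4, y = 8 + (-6) = 2 (this is not what the trace shows)
So the first discrepancy is step 6, where the right value is x = -4.

step 6, x = -4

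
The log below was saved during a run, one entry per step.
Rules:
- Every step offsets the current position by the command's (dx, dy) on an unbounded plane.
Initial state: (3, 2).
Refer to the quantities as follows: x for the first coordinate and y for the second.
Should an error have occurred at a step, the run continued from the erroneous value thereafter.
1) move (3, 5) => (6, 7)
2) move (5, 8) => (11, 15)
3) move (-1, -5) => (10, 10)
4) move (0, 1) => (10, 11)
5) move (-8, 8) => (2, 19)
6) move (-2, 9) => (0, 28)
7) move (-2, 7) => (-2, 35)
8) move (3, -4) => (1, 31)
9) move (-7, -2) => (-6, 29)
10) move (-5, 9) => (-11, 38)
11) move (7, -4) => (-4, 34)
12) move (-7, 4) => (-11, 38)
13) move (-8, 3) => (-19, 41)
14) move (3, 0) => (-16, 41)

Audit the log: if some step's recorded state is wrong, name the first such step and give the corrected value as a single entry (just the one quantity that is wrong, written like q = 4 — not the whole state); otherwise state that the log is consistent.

Recomputing the run from the initial state:
step 1: x = 6, y = 7
step 2: x = 11, y = 15
step 3: x = 10, y = 10
step 4: x = 10, y = 11
step 5: x = 2, y = 19
step 6: x = 0, y = 28
step 7: x = -2, y = 35
step 8: x = 1, y = 31
step 9: x = -6, y = 29
step 10: x = -11, y = 38
step 11: x = -4, y = 34
step 12: x = -11, y = 38
step 13: x = -19, y = 41
step 14: x = -16, y = 41
This matches the log at every step.

no error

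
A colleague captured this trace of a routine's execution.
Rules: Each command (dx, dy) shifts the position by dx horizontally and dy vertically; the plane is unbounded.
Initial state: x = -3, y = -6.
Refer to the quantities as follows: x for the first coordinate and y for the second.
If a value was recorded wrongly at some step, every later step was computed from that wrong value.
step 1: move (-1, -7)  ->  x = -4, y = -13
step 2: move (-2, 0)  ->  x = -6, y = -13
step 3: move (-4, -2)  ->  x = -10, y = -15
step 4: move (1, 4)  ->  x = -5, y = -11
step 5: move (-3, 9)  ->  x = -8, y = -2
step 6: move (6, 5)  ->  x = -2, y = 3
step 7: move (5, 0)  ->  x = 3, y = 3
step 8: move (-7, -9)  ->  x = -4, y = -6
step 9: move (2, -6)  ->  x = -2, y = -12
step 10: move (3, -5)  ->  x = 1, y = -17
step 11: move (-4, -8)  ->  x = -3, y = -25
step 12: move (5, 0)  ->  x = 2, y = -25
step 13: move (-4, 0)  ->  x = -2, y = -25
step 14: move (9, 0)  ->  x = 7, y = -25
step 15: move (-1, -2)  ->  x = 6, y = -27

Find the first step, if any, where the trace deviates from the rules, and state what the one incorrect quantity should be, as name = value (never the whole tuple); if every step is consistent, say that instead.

1. x = -3 + (-1) = -4, y = -6 + (-7) = -13 (agrees with the trace)
2. x = -4 + (-2) = -6, y = -13 + (0) = -13 (checks out)
3. x = -6 + (-4) = -10, y = -13 + (-2) = -15 (checks out)
4. x = -10 + (1) = -9, y = -15 + (4) = -11 (the recorded entry deviates here)
First deviation found at step 4; the corrected entry is x = -9.

step 4, x = -9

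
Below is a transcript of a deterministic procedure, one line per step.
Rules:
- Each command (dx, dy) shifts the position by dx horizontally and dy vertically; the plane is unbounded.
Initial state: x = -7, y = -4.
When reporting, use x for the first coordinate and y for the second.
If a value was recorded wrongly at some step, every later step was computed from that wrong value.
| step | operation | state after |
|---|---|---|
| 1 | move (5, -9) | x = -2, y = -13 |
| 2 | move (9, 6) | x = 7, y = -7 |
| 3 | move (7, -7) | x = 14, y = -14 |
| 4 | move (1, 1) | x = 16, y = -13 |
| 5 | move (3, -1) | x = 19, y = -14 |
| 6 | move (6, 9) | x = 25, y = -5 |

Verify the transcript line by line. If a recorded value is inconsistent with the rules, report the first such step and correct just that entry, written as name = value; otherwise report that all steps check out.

1. x = -7 + (5) = -2, y = -4 + (-9) = -13 (no discrepancy)
2. x = -2 + (9) = 7, y = -13 + (6) = -7 (consistent with the transcript)
3. x = 7 + (7) = 14, y = -7 + (-7) = -14 (confirmed correct)
4. x = 14 + (1) = 15, y = -14 + (1) = -13 (the recorded entry deviates here)
Step 4 is the first one off; corrected, x = 15.

step 4, x = 15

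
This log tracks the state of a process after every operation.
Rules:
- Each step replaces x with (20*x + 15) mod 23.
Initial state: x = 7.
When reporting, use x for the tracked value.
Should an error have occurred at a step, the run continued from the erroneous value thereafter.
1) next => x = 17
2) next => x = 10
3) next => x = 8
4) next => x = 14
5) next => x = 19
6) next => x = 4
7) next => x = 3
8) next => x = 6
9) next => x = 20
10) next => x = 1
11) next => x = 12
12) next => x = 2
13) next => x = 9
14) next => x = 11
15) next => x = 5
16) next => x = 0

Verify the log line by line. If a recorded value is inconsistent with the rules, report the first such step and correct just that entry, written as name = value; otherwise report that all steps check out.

Recomputing the run from the initial state:
step 1: x = 17
step 2: x = 10
step 3: x = 8
step 4: x = 14
step 5: x = 19
step 6: x = 4
step 7: x = 3
step 8: x = 6
step 9: x = 20
step 10: x = 1
step 11: x = 12
step 12: x = 2
step 13: x = 9
step 14: x = 11
step 15: x = 5
step 16: x = 0
This matches the log at every step.

no error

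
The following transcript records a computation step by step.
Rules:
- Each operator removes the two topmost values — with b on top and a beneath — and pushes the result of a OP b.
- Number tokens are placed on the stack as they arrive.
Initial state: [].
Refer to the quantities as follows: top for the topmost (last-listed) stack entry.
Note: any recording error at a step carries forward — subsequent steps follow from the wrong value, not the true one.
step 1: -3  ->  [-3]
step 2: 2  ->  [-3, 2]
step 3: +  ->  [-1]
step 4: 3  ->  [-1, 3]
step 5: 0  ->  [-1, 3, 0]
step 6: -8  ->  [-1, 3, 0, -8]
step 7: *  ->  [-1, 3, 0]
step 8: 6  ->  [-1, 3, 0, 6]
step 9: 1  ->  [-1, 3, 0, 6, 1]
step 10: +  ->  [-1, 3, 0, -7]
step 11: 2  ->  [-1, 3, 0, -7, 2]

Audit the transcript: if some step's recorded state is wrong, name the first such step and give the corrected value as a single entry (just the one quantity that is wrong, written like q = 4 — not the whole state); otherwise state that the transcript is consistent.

Recomputing the run from the initial state:
step 1: [-3]
step 2: [-3, 2]
step 3: [-1]
step 4: [-1, 3]
step 5: [-1, 3, 0]
step 6: [-1, 3, 0, -8]
step 7: [-1, 3, 0]
step 8: [-1, 3, 0, 6]
step 9: [-1, 3, 0, 6, 1]
step 10: [-1, 3, 0, 7]
step 11: [-1, 3, 0, 7, 2]
The first disagreement with the transcript is at step 10, where the value should be top = 7.

step 10, top = 7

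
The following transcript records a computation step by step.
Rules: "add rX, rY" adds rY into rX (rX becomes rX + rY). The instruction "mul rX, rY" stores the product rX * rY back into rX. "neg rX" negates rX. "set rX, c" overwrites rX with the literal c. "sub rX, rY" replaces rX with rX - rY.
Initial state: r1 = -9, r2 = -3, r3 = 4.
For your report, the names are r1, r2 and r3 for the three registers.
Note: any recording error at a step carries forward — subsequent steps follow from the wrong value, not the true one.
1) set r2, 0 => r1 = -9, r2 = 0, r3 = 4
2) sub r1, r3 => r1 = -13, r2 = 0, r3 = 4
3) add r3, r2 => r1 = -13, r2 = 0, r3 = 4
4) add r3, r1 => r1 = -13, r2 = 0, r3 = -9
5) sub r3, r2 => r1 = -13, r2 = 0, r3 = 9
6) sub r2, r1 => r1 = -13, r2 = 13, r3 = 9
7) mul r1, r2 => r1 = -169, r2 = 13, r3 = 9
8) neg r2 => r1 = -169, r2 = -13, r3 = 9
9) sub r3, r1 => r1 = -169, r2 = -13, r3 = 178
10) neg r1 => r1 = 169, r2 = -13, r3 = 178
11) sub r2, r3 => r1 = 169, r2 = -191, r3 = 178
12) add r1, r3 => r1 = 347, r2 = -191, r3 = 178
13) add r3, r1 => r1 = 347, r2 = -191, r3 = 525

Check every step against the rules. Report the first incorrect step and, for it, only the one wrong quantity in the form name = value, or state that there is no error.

step 5, r3 = -9

Recomputing the run from the initial state:
step 1: r1 = -9, r2 = 0, r3 = 4
step 2: r1 = -13, r2 = 0, r3 = 4
step 3: r1 = -13, r2 = 0, r3 = 4
step 4: r1 = -13, r2 = 0, r3 = -9
step 5: r1 = -13, r2 = 0, r3 = -9
step 6: r1 = -13, r2 = 13, r3 = -9
step 7: r1 = -169, r2 = 13, r3 = -9
step 8: r1 = -169, r2 = -13, r3 = -9
step 9: r1 = -169, r2 = -13, r3 = 160
step 10: r1 = 169, r2 = -13, r3 = 160
step 11: r1 = 169, r2 = -173, r3 = 160
step 12: r1 = 329, r2 = -173, r3 = 160
step 13: r1 = 329, r2 = -173, r3 = 489
The first disagreement with the transcript is at step 5, where the value should be r3 = -9.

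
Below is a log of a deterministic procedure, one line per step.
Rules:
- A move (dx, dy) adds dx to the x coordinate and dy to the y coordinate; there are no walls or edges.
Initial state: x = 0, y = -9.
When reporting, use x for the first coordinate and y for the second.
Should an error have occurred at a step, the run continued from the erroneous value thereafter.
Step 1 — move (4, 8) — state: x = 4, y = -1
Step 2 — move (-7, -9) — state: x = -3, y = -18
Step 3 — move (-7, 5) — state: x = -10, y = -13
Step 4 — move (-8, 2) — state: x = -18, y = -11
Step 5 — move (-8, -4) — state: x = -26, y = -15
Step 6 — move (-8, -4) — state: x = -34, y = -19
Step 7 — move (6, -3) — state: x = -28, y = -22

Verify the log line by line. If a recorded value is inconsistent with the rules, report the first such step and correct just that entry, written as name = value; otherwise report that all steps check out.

step 2, y = -10

step 1: x = 0 + (4) = 4, y = -9 + (8) = -1 -> verified
step 2: x = 4 + (-7) = -3, y = -1 + (-9) = -10 -> this is not what the log shows
The earliest wrong entry is at step 2: it should read y = -10.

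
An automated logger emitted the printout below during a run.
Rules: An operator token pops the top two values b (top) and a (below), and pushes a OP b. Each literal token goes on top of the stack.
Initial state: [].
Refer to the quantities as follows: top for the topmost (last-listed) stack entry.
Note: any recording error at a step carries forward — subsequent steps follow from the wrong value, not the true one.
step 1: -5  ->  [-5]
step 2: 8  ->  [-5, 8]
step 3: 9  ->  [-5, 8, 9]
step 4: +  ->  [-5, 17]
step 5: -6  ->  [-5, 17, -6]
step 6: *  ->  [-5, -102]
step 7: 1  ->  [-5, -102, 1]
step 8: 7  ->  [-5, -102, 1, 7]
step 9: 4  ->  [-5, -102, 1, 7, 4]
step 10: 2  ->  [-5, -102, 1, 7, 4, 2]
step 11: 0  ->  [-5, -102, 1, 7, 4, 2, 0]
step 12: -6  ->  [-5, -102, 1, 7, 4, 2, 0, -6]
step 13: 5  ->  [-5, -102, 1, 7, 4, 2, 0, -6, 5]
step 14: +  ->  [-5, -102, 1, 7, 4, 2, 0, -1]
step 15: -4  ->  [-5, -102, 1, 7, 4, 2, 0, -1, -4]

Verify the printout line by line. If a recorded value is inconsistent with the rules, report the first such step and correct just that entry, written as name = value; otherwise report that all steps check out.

1. push -5: top = -5 (consistent with the printout)
2. push 8: top = 8 (exactly as logged)
3. push 9: top = 9 (matches)
4. 8 + 9 = 17 (consistent with the printout)
5. push -6: top = -6 (same as recorded)
6. 17 * -6 = -102 (in agreement)
7. push 1: top = 1 (exactly as logged)
8. push 7: top = 7 (same as recorded)
9. push 4: top = 4 (confirmed correct)
10. push 2: top = 2 (matches)
11. push 0: top = 0 (confirmed correct)
12. push -6: top = -6 (no discrepancy)
13. push 5: top = 5 (no discrepancy)
14. -6 + 5 = -1 (no discrepancy)
15. push -4: top = -4 (no discrepancy)
All entries verified; no error found.

no error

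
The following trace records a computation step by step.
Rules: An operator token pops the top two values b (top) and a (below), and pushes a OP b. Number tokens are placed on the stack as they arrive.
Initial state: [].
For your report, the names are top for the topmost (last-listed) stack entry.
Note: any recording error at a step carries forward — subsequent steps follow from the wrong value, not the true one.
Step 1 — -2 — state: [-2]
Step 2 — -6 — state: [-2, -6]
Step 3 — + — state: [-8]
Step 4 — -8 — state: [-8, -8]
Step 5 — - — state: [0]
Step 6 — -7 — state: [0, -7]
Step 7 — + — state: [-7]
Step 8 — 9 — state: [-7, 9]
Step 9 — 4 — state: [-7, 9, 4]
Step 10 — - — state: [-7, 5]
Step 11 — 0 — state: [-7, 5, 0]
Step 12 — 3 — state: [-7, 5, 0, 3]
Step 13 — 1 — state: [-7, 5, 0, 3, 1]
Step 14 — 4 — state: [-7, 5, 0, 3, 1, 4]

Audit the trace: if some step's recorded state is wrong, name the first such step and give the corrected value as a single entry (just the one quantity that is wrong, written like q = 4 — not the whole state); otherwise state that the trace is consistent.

Recomputing the run from the initial state:
step 1: [-2]
step 2: [-2, -6]
step 3: [-8]
step 4: [-8, -8]
step 5: [0]
step 6: [0, -7]
step 7: [-7]
step 8: [-7, 9]
step 9: [-7, 9, 4]
step 10: [-7, 5]
step 11: [-7, 5, 0]
step 12: [-7, 5, 0, 3]
step 13: [-7, 5, 0, 3, 1]
step 14: [-7, 5, 0, 3, 1, 4]
This matches the trace at every step.

no error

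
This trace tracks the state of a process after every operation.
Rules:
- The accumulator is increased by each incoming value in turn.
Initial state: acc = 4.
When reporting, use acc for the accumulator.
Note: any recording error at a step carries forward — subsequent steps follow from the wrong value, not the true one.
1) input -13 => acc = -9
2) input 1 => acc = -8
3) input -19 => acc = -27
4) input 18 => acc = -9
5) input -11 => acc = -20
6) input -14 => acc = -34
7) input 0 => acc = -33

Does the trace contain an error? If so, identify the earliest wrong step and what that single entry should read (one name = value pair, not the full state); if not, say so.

step 7, acc = -34

step 1: acc = 4 + -13 = -9 -> confirmed correct
step 2: acc = -9 + 1 = -8 -> agrees with the trace
step 3: acc = -8 + -19 = -27 -> same as recorded
step 4: acc = -27 + 18 = -9 -> confirmed correct
step 5: acc = -9 + -11 = -20 -> agrees with the trace
step 6: acc = -20 + -14 = -34 -> same as recorded
step 7: acc = -34 + 0 = -34 -> first mismatch against the trace
Conclusion: step 7 carries the first error; the entry should be acc = -34.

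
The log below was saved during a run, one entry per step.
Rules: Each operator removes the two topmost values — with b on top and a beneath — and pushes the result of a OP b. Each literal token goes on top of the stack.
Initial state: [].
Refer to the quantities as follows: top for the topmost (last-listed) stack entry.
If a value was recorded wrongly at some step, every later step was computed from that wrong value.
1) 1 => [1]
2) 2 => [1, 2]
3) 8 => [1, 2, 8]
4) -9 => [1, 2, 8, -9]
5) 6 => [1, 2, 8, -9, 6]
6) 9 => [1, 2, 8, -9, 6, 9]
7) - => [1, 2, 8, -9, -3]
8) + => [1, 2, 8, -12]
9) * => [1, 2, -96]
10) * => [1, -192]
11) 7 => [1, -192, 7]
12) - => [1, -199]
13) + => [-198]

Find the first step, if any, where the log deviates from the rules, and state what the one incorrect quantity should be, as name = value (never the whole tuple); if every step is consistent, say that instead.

Step 1: push 1: top = 1 — agrees with the log.
Step 2: push 2: top = 2 — verified.
Step 3: push 8: top = 8 — confirmed correct.
Step 4: push -9: top = -9 — same as recorded.
Step 5: push 6: top = 6 — checks out.
Step 6: push 9: top = 9 — same as recorded.
Step 7: 6 - 9 = -3 — same as recorded.
Step 8: -9 + -3 = -12 — same as recorded.
Step 9: 8 * -12 = -96 — no discrepancy.
Step 10: 2 * -96 = -192 — no discrepancy.
Step 11: push 7: top = 7 — same as recorded.
Step 12: -192 - 7 = -199 — no discrepancy.
Step 13: 1 + -199 = -198 — same as recorded.
Every step is consistent.

no error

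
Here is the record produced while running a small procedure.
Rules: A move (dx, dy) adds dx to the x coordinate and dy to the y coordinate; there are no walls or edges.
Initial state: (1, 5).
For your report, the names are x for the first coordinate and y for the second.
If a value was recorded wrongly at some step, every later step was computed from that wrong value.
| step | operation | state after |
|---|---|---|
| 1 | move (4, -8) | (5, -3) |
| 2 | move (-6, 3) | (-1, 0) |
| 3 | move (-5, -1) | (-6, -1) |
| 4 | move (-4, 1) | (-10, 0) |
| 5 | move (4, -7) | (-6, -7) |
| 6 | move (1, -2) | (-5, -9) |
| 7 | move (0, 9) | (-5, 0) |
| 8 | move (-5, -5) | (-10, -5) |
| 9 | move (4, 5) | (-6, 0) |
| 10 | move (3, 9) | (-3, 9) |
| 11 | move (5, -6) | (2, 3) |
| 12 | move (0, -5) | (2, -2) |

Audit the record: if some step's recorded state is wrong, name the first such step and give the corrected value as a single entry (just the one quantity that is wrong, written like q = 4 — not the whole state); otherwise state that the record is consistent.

Recomputing the run from the initial state:
step 1: x = 5, y = -3
step 2: x = -1, y = 0
step 3: x = -6, y = -1
step 4: x = -10, y = 0
step 5: x = -6, y = -7
step 6: x = -5, y = -9
step 7: x = -5, y = 0
step 8: x = -10, y = -5
step 9: x = -6, y = 0
step 10: x = -3, y = 9
step 11: x = 2, y = 3
step 12: x = 2, y = -2
This matches the record at every step.

no error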